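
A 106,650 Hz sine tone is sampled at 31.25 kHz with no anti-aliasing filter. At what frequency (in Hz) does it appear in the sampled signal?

Nyquist = 31,250/2 = 15,625 Hz; 106,650 Hz exceeds it.
Alias = |106,650 − 3×31,250| = |106,650 − 93,750| = 12,900 Hz.

12,900 Hz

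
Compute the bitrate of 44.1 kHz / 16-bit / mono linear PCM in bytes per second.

88,200 bytes/s

Bit rate = 44,100 × 16 × 1 = 705,600 bits/s.
705,600 / 8 = 88,200 bytes/s.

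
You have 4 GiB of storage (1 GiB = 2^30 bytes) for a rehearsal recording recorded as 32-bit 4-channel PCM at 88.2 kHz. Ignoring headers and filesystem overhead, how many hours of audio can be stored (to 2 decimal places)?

0.85 hours

Uncompressed byte rate = 88,200 × 4 × 4 = 1,411,200 bytes/s.
Capacity = 4 × 1,073,741,824 = 4,294,967,296 bytes.
4,294,967,296 / 1,411,200 ≈ 3043.49 s → 0.85 hours.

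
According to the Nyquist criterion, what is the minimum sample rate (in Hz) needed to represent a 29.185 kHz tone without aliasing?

58,370 Hz

Minimum sample rate = 2 × 29,185 Hz = 58,370 Hz.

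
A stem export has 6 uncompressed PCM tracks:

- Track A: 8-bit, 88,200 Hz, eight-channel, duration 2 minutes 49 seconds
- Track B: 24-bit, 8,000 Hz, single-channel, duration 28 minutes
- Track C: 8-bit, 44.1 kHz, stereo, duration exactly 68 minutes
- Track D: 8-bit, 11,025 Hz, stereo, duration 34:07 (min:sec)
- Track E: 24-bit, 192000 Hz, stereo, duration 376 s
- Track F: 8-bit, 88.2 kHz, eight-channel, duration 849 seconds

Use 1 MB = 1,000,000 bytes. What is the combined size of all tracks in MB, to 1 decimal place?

1596.8 MB

Track A: 2 minutes 49 seconds = 169 s; 88,200 × 169 × 1 × 8 = 119,246,400 bytes.
Track B: 28 minutes = 1,680 s; 8,000 × 1,680 × 3 × 1 = 40,320,000 bytes.
Track C: exactly 68 minutes = 4,080 s; 44,100 × 4,080 × 1 × 2 = 359,856,000 bytes.
Track D: 34:07 (min:sec) = 2,047 s; 11,025 × 2,047 × 1 × 2 = 45,136,350 bytes.
Track E: 192,000 × 376 × 3 × 2 = 433,152,000 bytes.
Track F: 88,200 × 849 × 1 × 8 = 599,054,400 bytes.
Total = 1,596,765,150 bytes = 1596.8 MB.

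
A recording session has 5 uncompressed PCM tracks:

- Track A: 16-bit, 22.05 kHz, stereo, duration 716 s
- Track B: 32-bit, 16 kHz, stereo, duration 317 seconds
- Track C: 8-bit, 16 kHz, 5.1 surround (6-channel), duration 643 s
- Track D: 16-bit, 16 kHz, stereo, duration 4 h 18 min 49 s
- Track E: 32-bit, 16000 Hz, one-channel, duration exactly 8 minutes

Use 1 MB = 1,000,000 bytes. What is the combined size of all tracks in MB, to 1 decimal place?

Track A: 22,050 × 716 × 2 × 2 = 63,151,200 bytes.
Track B: 16,000 × 317 × 4 × 2 = 40,576,000 bytes.
Track C: 16,000 × 643 × 1 × 6 = 61,728,000 bytes.
Track D: 4 h 18 min 49 s = 15,529 s; 16,000 × 15,529 × 2 × 2 = 993,856,000 bytes.
Track E: exactly 8 minutes = 480 s; 16,000 × 480 × 4 × 1 = 30,720,000 bytes.
Total = 1,190,031,200 bytes = 1190.0 MB.

1190.0 MB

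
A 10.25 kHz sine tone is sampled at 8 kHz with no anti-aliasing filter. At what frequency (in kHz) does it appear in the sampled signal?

2.25 kHz

Nyquist = 8,000/2 = 4,000 Hz; 10,250 Hz exceeds it.
Alias = |10,250 − 1×8,000| = |10,250 − 8,000| = 2,250 Hz = 2.25 kHz.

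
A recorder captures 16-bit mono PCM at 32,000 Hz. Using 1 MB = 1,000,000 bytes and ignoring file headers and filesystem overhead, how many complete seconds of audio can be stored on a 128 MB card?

Uncompressed byte rate = 32,000 × 2 × 1 = 64,000 bytes/s.
Capacity = 128 × 1,000,000 = 128,000,000 bytes.
128,000,000 / 64,000 ≈ 2000 s → 2,000 seconds.

2,000 seconds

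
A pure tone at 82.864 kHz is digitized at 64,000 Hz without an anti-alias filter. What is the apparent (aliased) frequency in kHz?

Nyquist = 64,000/2 = 32,000 Hz; 82,864 Hz exceeds it.
Alias = |82,864 − 1×64,000| = |82,864 − 64,000| = 18,864 Hz = 18.864 kHz.

18.864 kHz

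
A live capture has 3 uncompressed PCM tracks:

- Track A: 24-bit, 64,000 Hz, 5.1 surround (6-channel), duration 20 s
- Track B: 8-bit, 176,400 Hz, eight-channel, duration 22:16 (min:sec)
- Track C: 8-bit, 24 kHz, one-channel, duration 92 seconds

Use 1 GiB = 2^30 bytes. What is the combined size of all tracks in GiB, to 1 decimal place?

Track A: 64,000 × 20 × 3 × 6 = 23,040,000 bytes.
Track B: 22:16 (min:sec) = 1,336 s; 176,400 × 1,336 × 1 × 8 = 1,885,363,200 bytes.
Track C: 24,000 × 92 × 1 × 1 = 2,208,000 bytes.
Total = 1,910,611,200 bytes = 1.8 GiB.

1.8 GiB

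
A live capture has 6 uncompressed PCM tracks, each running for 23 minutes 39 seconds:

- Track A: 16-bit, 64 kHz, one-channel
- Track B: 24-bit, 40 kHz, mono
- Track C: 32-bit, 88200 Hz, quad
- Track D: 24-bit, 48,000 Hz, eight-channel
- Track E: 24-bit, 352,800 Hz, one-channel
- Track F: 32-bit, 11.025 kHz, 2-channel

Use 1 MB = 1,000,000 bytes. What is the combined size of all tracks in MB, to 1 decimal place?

5616.1 MB

23 minutes 39 seconds = 1,419 s.
Track A: 64,000 × 1,419 × 2 × 1 = 181,632,000 bytes.
Track B: 40,000 × 1,419 × 3 × 1 = 170,280,000 bytes.
Track C: 88,200 × 1,419 × 4 × 4 = 2,002,492,800 bytes.
Track D: 48,000 × 1,419 × 3 × 8 = 1,634,688,000 bytes.
Track E: 352,800 × 1,419 × 3 × 1 = 1,501,869,600 bytes.
Track F: 11,025 × 1,419 × 4 × 2 = 125,155,800 bytes.
Total = 5,616,118,200 bytes = 5616.1 MB.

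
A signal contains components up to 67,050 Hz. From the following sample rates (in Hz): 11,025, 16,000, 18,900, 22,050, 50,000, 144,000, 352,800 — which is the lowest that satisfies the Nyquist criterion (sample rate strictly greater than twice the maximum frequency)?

144,000 Hz

Need sample rate > 2 × 67,050 = 134,100 Hz.
Lowest listed rate above 134,100 Hz is 144,000 Hz.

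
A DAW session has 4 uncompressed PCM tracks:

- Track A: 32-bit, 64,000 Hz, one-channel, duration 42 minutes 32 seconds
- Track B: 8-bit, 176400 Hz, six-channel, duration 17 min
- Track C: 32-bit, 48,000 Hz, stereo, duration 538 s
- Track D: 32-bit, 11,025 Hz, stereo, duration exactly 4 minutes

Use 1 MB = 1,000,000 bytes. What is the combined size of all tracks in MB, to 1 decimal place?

Track A: 42 minutes 32 seconds = 2,552 s; 64,000 × 2,552 × 4 × 1 = 653,312,000 bytes.
Track B: 17 min = 1,020 s; 176,400 × 1,020 × 1 × 6 = 1,079,568,000 bytes.
Track C: 48,000 × 538 × 4 × 2 = 206,592,000 bytes.
Track D: exactly 4 minutes = 240 s; 11,025 × 240 × 4 × 2 = 21,168,000 bytes.
Total = 1,960,640,000 bytes = 1960.6 MB.

1960.6 MB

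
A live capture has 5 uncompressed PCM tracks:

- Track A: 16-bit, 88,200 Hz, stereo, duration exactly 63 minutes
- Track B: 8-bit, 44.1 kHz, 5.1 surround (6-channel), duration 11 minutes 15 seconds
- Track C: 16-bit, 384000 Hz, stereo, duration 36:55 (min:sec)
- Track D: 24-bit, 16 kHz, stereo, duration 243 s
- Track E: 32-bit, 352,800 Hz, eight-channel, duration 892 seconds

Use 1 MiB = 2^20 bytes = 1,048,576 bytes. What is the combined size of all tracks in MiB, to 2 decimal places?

Track A: exactly 63 minutes = 3,780 s; 88,200 × 3,780 × 2 × 2 = 1,333,584,000 bytes.
Track B: 11 minutes 15 seconds = 675 s; 44,100 × 675 × 1 × 6 = 178,605,000 bytes.
Track C: 36:55 (min:sec) = 2,215 s; 384,000 × 2,215 × 2 × 2 = 3,402,240,000 bytes.
Track D: 16,000 × 243 × 3 × 2 = 23,328,000 bytes.
Track E: 352,800 × 892 × 4 × 8 = 10,070,323,200 bytes.
Total = 15,008,080,200 bytes = 14312.82 MiB.

14312.82 MiB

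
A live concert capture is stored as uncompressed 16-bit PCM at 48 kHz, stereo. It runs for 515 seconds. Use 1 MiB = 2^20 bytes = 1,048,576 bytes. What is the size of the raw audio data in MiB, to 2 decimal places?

94.30 MiB

Bytes = 48,000 samples/s × 515 s × 2 bytes/sample × 2 ch = 98,880,000 bytes.
98,880,000 / 1,048,576 = 94.30 MiB.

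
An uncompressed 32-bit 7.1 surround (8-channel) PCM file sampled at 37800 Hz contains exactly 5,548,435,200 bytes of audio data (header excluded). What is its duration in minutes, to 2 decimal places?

76.45 minutes

Byte rate = 37,800 × 4 × 8 = 1,209,600 bytes/s.
Duration = 5,548,435,200 / 1,209,600 = 4,587 s.
4,587 s / 60 = 76.45 minutes.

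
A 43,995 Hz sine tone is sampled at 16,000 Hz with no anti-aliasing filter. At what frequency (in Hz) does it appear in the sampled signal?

4,005 Hz

Nyquist = 16,000/2 = 8,000 Hz; 43,995 Hz exceeds it.
Alias = |43,995 − 3×16,000| = |43,995 − 48,000| = 4,005 Hz.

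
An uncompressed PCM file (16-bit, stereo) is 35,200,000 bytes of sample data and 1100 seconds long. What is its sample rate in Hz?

8,000 Hz

Bytes = sample_rate × seconds × bytes_per_sample × channels.
sample_rate = 35,200,000 / (1,100 × 2 × 2) = 35,200,000 / 4,400 = 8,000 Hz.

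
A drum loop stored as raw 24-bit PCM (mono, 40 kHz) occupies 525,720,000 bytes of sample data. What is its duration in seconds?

4,381 seconds

Byte rate = 40,000 × 3 × 1 = 120,000 bytes/s.
Duration = 525,720,000 / 120,000 = 4,381 s.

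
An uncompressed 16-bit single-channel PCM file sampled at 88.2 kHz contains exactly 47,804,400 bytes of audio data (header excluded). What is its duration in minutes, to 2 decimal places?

4.52 minutes

Byte rate = 88,200 × 2 × 1 = 176,400 bytes/s.
Duration = 47,804,400 / 176,400 = 271 s.
271 s / 60 = 4.52 minutes.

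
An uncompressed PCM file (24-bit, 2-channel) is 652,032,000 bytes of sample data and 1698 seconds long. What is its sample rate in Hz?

Bytes = sample_rate × seconds × bytes_per_sample × channels.
sample_rate = 652,032,000 / (1,698 × 3 × 2) = 652,032,000 / 10,188 = 64,000 Hz.

64,000 Hz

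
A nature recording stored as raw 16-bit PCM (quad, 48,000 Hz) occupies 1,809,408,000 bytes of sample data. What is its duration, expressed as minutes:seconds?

Byte rate = 48,000 × 2 × 4 = 384,000 bytes/s.
Duration = 1,809,408,000 / 384,000 = 4,712 s.
4,712 s = 78:32.

78:32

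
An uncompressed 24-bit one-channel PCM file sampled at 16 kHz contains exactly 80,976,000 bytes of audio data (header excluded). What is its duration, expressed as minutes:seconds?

Byte rate = 16,000 × 3 × 1 = 48,000 bytes/s.
Duration = 80,976,000 / 48,000 = 1,687 s.
1,687 s = 28:07.

28:07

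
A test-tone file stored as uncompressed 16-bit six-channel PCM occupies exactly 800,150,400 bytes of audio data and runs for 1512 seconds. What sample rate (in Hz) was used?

44,100 Hz

Bytes = sample_rate × seconds × bytes_per_sample × channels.
sample_rate = 800,150,400 / (1,512 × 2 × 6) = 800,150,400 / 18,144 = 44,100 Hz.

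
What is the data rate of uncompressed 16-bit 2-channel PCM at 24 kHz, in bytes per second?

Bit rate = 24,000 × 16 × 2 = 768,000 bits/s.
768,000 / 8 = 96,000 bytes/s.

96,000 bytes/s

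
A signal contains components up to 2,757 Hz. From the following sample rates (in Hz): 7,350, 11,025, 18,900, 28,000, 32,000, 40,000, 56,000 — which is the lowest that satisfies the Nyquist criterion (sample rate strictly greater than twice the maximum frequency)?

Need sample rate > 2 × 2,757 = 5,514 Hz.
Lowest listed rate above 5,514 Hz is 7,350 Hz.

7,350 Hz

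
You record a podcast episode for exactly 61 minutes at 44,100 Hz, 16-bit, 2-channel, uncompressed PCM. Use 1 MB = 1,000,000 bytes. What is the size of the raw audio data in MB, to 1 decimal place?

Duration = exactly 61 minutes = 3,660 s.
Bytes = 44,100 samples/s × 3,660 s × 2 bytes/sample × 2 ch = 645,624,000 bytes.
645,624,000 / 1,000,000 = 645.6 MB.

645.6 MB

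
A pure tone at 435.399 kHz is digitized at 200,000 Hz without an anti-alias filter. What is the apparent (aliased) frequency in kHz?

Nyquist = 200,000/2 = 100,000 Hz; 435,399 Hz exceeds it.
Alias = |435,399 − 2×200,000| = |435,399 − 400,000| = 35,399 Hz = 35.399 kHz.

35.399 kHz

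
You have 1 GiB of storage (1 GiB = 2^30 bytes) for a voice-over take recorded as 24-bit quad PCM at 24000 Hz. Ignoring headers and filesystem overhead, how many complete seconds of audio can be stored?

Uncompressed byte rate = 24,000 × 3 × 4 = 288,000 bytes/s.
Capacity = 1 × 1,073,741,824 = 1,073,741,824 bytes.
1,073,741,824 / 288,000 ≈ 3728.27 s → 3,728 seconds.

3,728 seconds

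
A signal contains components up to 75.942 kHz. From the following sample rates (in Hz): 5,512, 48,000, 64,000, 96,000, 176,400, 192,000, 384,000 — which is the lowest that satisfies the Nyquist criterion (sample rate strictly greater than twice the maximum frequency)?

Need sample rate > 2 × 75,942 = 151,884 Hz.
Lowest listed rate above 151,884 Hz is 176,400 Hz.

176,400 Hz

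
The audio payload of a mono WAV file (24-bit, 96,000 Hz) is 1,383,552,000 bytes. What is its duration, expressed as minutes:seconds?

Byte rate = 96,000 × 3 × 1 = 288,000 bytes/s.
Duration = 1,383,552,000 / 288,000 = 4,804 s.
4,804 s = 80:04.

80:04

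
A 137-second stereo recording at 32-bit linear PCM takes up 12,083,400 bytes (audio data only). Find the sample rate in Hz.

Bytes = sample_rate × seconds × bytes_per_sample × channels.
sample_rate = 12,083,400 / (137 × 4 × 2) = 12,083,400 / 1,096 = 11,025 Hz.

11,025 Hz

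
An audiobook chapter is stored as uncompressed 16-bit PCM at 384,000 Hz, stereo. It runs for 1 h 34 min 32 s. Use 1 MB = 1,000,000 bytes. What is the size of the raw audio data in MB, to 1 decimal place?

Duration = 1 h 34 min 32 s = 5,672 s.
Bytes = 384,000 samples/s × 5,672 s × 2 bytes/sample × 2 ch = 8,712,192,000 bytes.
8,712,192,000 / 1,000,000 = 8712.2 MB.

8712.2 MB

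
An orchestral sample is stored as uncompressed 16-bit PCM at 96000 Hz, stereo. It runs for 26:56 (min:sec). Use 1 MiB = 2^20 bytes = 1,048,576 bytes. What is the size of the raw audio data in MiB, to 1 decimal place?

591.8 MiB

Duration = 26:56 (min:sec) = 1,616 s.
Bytes = 96,000 samples/s × 1,616 s × 2 bytes/sample × 2 ch = 620,544,000 bytes.
620,544,000 / 1,048,576 = 591.8 MiB.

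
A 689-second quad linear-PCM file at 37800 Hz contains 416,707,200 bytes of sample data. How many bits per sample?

32 bits

Bytes per sample = 416,707,200 / (37,800 × 689 × 4) = 416,707,200 / 104,176,800 = 4.
Bit depth = 4 × 8 = 32 bits.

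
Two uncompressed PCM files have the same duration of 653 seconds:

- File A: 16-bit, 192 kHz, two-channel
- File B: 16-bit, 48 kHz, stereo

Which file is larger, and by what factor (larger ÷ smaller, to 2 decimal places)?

File A: 192,000 × 2 × 2 = 768,000 bytes/s.
File B: 48,000 × 2 × 2 = 192,000 bytes/s.
File A is larger; ratio = 501,504,000 / 125,376,000 = 4.00.

File A, by a factor of 4.00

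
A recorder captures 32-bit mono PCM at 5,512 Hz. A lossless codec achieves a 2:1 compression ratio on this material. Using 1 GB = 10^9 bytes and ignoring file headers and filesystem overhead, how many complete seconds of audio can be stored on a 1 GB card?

Uncompressed byte rate = 5,512 × 4 × 1 = 22,048 bytes/s.
After 2:1 compression, effective rate ≈ 11024 bytes/s.
Capacity = 1 × 1,000,000,000 = 1,000,000,000 bytes.
1,000,000,000 / effective rate ≈ 90711.18 s → 90,711 seconds.

90,711 seconds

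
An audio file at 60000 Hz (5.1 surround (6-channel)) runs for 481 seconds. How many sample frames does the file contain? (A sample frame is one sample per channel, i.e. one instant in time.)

60,000 samples/s × 481 s = 28,860,000 frames.

28,860,000 sample frames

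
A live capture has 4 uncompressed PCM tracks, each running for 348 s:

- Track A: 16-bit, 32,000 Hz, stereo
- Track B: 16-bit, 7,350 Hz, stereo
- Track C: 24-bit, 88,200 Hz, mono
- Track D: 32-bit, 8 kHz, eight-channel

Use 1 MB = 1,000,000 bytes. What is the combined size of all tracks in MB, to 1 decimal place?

235.9 MB

Track A: 32,000 × 348 × 2 × 2 = 44,544,000 bytes.
Track B: 7,350 × 348 × 2 × 2 = 10,231,200 bytes.
Track C: 88,200 × 348 × 3 × 1 = 92,080,800 bytes.
Track D: 8,000 × 348 × 4 × 8 = 89,088,000 bytes.
Total = 235,944,000 bytes = 235.9 MB.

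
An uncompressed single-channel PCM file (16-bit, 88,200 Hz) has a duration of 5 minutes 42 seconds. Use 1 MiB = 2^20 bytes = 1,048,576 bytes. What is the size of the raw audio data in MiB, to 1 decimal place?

Duration = 5 minutes 42 seconds = 342 s.
Bytes = 88,200 samples/s × 342 s × 2 bytes/sample × 1 ch = 60,328,800 bytes.
60,328,800 / 1,048,576 = 57.5 MiB.

57.5 MiB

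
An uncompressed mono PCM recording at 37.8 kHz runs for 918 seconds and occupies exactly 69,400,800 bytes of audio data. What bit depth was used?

16 bits

Bytes per sample = 69,400,800 / (37,800 × 918 × 1) = 69,400,800 / 34,700,400 = 2.
Bit depth = 2 × 8 = 16 bits.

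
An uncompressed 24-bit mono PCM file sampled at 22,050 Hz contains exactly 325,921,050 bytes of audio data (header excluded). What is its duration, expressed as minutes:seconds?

Byte rate = 22,050 × 3 × 1 = 66,150 bytes/s.
Duration = 325,921,050 / 66,150 = 4,927 s.
4,927 s = 82:07.

82:07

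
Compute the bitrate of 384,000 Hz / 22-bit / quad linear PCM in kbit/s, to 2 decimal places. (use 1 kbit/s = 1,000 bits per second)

33792.00 kbit/s

Bit rate = 384,000 × 22 × 4 = 33,792,000 bits/s.
= 33792.00 kbit/s.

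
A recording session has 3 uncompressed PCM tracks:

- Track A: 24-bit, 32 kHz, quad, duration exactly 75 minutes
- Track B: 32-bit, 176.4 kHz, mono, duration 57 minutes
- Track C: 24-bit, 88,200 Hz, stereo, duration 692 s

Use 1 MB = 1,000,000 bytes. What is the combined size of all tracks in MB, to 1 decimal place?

4507.4 MB

Track A: exactly 75 minutes = 4,500 s; 32,000 × 4,500 × 3 × 4 = 1,728,000,000 bytes.
Track B: 57 minutes = 3,420 s; 176,400 × 3,420 × 4 × 1 = 2,413,152,000 bytes.
Track C: 88,200 × 692 × 3 × 2 = 366,206,400 bytes.
Total = 4,507,358,400 bytes = 4507.4 MB.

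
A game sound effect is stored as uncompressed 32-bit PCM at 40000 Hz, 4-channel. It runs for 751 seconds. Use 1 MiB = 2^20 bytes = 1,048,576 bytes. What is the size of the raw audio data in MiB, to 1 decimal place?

458.4 MiB

Bytes = 40,000 samples/s × 751 s × 4 bytes/sample × 4 ch = 480,640,000 bytes.
480,640,000 / 1,048,576 = 458.4 MiB.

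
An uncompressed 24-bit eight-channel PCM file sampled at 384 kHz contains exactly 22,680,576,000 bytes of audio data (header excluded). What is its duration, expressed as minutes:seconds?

41:01

Byte rate = 384,000 × 3 × 8 = 9,216,000 bytes/s.
Duration = 22,680,576,000 / 9,216,000 = 2,461 s.
2,461 s = 41:01.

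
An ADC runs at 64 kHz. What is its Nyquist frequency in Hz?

Nyquist frequency = sample rate / 2 = 64,000 / 2 = 32,000 Hz.

32,000 Hz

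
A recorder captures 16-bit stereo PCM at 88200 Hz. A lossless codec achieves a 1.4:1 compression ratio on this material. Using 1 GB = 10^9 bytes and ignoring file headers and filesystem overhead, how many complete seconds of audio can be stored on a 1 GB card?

Uncompressed byte rate = 88,200 × 2 × 2 = 352,800 bytes/s.
After 1.4:1 compression, effective rate ≈ 252000 bytes/s.
Capacity = 1 × 1,000,000,000 = 1,000,000,000 bytes.
1,000,000,000 / effective rate ≈ 3968.25 s → 3,968 seconds.

3,968 seconds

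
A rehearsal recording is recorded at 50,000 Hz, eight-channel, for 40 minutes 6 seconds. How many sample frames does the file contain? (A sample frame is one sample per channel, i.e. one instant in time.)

120,300,000 sample frames

40 minutes 6 seconds = 2,406 s.
50,000 samples/s × 2,406 s = 120,300,000 frames.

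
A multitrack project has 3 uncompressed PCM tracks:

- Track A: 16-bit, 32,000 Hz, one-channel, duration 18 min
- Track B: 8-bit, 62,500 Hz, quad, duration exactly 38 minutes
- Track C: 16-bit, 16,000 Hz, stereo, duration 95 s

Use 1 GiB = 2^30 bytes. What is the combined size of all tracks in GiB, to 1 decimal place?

0.6 GiB

Track A: 18 min = 1,080 s; 32,000 × 1,080 × 2 × 1 = 69,120,000 bytes.
Track B: exactly 38 minutes = 2,280 s; 62,500 × 2,280 × 1 × 4 = 570,000,000 bytes.
Track C: 16,000 × 95 × 2 × 2 = 6,080,000 bytes.
Total = 645,200,000 bytes = 0.6 GiB.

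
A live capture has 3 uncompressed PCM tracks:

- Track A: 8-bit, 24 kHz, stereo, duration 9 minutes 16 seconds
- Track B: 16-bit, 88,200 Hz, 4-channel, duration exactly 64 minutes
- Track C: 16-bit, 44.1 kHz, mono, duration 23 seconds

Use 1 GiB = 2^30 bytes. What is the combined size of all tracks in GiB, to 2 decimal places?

2.55 GiB

Track A: 9 minutes 16 seconds = 556 s; 24,000 × 556 × 1 × 2 = 26,688,000 bytes.
Track B: exactly 64 minutes = 3,840 s; 88,200 × 3,840 × 2 × 4 = 2,709,504,000 bytes.
Track C: 44,100 × 23 × 2 × 1 = 2,028,600 bytes.
Total = 2,738,220,600 bytes = 2.55 GiB.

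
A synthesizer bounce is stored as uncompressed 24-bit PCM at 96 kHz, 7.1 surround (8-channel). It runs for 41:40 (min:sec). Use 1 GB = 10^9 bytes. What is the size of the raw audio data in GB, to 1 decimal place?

Duration = 41:40 (min:sec) = 2,500 s.
Bytes = 96,000 samples/s × 2,500 s × 3 bytes/sample × 8 ch = 5,760,000,000 bytes.
5,760,000,000 / 1,000,000,000 = 5.8 GB.

5.8 GB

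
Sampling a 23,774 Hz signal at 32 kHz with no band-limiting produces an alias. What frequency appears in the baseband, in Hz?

Nyquist = 32,000/2 = 16,000 Hz; 23,774 Hz exceeds it.
Alias = |23,774 − 1×32,000| = |23,774 − 32,000| = 8,226 Hz.

8,226 Hz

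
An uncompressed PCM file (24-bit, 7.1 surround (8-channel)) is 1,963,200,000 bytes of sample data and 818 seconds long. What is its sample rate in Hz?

Bytes = sample_rate × seconds × bytes_per_sample × channels.
sample_rate = 1,963,200,000 / (818 × 3 × 8) = 1,963,200,000 / 19,632 = 100,000 Hz.

100,000 Hz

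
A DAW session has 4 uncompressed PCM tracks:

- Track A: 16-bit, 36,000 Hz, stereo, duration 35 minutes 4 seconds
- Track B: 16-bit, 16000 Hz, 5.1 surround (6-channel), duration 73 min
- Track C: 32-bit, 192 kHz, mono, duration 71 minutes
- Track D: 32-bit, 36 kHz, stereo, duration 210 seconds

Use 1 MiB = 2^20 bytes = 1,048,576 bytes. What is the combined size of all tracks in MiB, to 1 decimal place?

4268.7 MiB

Track A: 35 minutes 4 seconds = 2,104 s; 36,000 × 2,104 × 2 × 2 = 302,976,000 bytes.
Track B: 73 min = 4,380 s; 16,000 × 4,380 × 2 × 6 = 840,960,000 bytes.
Track C: 71 minutes = 4,260 s; 192,000 × 4,260 × 4 × 1 = 3,271,680,000 bytes.
Track D: 36,000 × 210 × 4 × 2 = 60,480,000 bytes.
Total = 4,476,096,000 bytes = 4268.7 MiB.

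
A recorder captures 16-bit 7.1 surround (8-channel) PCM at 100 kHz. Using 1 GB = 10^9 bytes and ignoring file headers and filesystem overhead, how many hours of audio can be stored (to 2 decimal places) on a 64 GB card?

11.11 hours

Uncompressed byte rate = 100,000 × 2 × 8 = 1,600,000 bytes/s.
Capacity = 64 × 1,000,000,000 = 64,000,000,000 bytes.
64,000,000,000 / 1,600,000 ≈ 40000 s → 11.11 hours.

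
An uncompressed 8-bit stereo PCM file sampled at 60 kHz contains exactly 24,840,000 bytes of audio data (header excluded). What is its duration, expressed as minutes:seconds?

3:27

Byte rate = 60,000 × 1 × 2 = 120,000 bytes/s.
Duration = 24,840,000 / 120,000 = 207 s.
207 s = 3:27.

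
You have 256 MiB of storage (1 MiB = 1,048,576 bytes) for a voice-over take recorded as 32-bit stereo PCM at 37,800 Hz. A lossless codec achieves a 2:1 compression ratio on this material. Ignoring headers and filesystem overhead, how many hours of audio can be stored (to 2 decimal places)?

0.49 hours

Uncompressed byte rate = 37,800 × 4 × 2 = 302,400 bytes/s.
After 2:1 compression, effective rate ≈ 151200 bytes/s.
Capacity = 256 × 1,048,576 = 268,435,456 bytes.
268,435,456 / effective rate ≈ 1775.37 s → 0.49 hours.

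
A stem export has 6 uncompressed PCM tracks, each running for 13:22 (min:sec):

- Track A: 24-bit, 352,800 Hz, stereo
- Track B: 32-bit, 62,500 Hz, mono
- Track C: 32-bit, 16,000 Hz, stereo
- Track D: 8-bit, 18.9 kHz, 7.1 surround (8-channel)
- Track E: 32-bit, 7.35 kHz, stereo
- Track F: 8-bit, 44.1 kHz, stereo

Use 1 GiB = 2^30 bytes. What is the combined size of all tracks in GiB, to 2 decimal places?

13:22 (min:sec) = 802 s.
Track A: 352,800 × 802 × 3 × 2 = 1,697,673,600 bytes.
Track B: 62,500 × 802 × 4 × 1 = 200,500,000 bytes.
Track C: 16,000 × 802 × 4 × 2 = 102,656,000 bytes.
Track D: 18,900 × 802 × 1 × 8 = 121,262,400 bytes.
Track E: 7,350 × 802 × 4 × 2 = 47,157,600 bytes.
Track F: 44,100 × 802 × 1 × 2 = 70,736,400 bytes.
Total = 2,239,986,000 bytes = 2.09 GiB.

2.09 GiB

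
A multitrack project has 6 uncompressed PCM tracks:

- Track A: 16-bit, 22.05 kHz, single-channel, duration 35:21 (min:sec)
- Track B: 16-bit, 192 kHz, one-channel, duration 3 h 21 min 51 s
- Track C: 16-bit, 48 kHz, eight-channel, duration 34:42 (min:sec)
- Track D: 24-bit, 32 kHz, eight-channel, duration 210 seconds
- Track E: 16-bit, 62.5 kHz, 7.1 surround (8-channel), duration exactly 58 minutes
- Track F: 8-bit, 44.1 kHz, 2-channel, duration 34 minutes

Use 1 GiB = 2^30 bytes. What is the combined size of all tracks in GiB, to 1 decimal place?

9.5 GiB

Track A: 35:21 (min:sec) = 2,121 s; 22,050 × 2,121 × 2 × 1 = 93,536,100 bytes.
Track B: 3 h 21 min 51 s = 12,111 s; 192,000 × 12,111 × 2 × 1 = 4,650,624,000 bytes.
Track C: 34:42 (min:sec) = 2,082 s; 48,000 × 2,082 × 2 × 8 = 1,598,976,000 bytes.
Track D: 32,000 × 210 × 3 × 8 = 161,280,000 bytes.
Track E: exactly 58 minutes = 3,480 s; 62,500 × 3,480 × 2 × 8 = 3,480,000,000 bytes.
Track F: 34 minutes = 2,040 s; 44,100 × 2,040 × 1 × 2 = 179,928,000 bytes.
Total = 10,164,344,100 bytes = 9.5 GiB.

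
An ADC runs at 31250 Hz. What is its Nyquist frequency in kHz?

Nyquist frequency = sample rate / 2 = 31,250 / 2 = 15.625 kHz.

15.625 kHz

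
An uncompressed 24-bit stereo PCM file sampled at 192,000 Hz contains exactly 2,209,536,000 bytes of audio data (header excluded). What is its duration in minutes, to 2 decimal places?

Byte rate = 192,000 × 3 × 2 = 1,152,000 bytes/s.
Duration = 2,209,536,000 / 1,152,000 = 1,918 s.
1,918 s / 60 = 31.97 minutes.

31.97 minutes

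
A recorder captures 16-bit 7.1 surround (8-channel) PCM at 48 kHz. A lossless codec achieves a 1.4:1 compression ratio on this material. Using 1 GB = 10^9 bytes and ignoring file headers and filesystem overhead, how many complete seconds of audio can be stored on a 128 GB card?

Uncompressed byte rate = 48,000 × 2 × 8 = 768,000 bytes/s.
After 1.4:1 compression, effective rate ≈ 548571.43 bytes/s.
Capacity = 128 × 1,000,000,000 = 128,000,000,000 bytes.
128,000,000,000 / effective rate ≈ 233333.33 s → 233,333 seconds.

233,333 seconds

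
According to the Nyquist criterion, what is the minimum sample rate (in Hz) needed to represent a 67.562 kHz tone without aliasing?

Minimum sample rate = 2 × 67,562 Hz = 135,124 Hz.

135,124 Hz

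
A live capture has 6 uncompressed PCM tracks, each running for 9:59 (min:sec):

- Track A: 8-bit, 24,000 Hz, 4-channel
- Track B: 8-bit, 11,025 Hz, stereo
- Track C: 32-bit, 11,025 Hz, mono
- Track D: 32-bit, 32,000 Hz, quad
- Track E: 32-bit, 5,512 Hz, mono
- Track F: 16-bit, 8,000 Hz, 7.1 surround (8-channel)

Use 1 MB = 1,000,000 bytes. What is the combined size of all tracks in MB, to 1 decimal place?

493.7 MB

9:59 (min:sec) = 599 s.
Track A: 24,000 × 599 × 1 × 4 = 57,504,000 bytes.
Track B: 11,025 × 599 × 1 × 2 = 13,207,950 bytes.
Track C: 11,025 × 599 × 4 × 1 = 26,415,900 bytes.
Track D: 32,000 × 599 × 4 × 4 = 306,688,000 bytes.
Track E: 5,512 × 599 × 4 × 1 = 13,206,752 bytes.
Track F: 8,000 × 599 × 2 × 8 = 76,672,000 bytes.
Total = 493,694,602 bytes = 493.7 MB.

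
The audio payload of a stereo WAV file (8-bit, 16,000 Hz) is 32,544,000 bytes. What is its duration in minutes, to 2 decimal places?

Byte rate = 16,000 × 1 × 2 = 32,000 bytes/s.
Duration = 32,544,000 / 32,000 = 1,017 s.
1,017 s / 60 = 16.95 minutes.

16.95 minutes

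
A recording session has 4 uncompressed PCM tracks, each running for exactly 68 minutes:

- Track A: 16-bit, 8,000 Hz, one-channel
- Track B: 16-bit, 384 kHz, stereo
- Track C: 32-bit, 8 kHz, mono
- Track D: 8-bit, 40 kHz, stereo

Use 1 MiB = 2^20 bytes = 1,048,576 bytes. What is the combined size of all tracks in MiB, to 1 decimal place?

exactly 68 minutes = 4,080 s.
Track A: 8,000 × 4,080 × 2 × 1 = 65,280,000 bytes.
Track B: 384,000 × 4,080 × 2 × 2 = 6,266,880,000 bytes.
Track C: 8,000 × 4,080 × 4 × 1 = 130,560,000 bytes.
Track D: 40,000 × 4,080 × 1 × 2 = 326,400,000 bytes.
Total = 6,789,120,000 bytes = 6474.6 MiB.

6474.6 MiB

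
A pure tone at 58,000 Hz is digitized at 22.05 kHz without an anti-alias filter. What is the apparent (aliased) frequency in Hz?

Nyquist = 22,050/2 = 11,025 Hz; 58,000 Hz exceeds it.
Alias = |58,000 − 3×22,050| = |58,000 − 66,150| = 8,150 Hz.

8,150 Hz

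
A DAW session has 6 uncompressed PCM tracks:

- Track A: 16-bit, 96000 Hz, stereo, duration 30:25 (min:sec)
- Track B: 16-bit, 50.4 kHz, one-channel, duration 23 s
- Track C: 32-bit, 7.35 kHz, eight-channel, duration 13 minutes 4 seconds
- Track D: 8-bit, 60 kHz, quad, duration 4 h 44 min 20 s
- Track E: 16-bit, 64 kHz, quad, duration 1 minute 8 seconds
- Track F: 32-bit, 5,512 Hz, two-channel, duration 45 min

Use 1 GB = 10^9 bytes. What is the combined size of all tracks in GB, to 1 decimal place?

Track A: 30:25 (min:sec) = 1,825 s; 96,000 × 1,825 × 2 × 2 = 700,800,000 bytes.
Track B: 50,400 × 23 × 2 × 1 = 2,318,400 bytes.
Track C: 13 minutes 4 seconds = 784 s; 7,350 × 784 × 4 × 8 = 184,396,800 bytes.
Track D: 4 h 44 min 20 s = 17,060 s; 60,000 × 17,060 × 1 × 4 = 4,094,400,000 bytes.
Track E: 1 minute 8 seconds = 68 s; 64,000 × 68 × 2 × 4 = 34,816,000 bytes.
Track F: 45 min = 2,700 s; 5,512 × 2,700 × 4 × 2 = 119,059,200 bytes.
Total = 5,135,790,400 bytes = 5.1 GB.

5.1 GB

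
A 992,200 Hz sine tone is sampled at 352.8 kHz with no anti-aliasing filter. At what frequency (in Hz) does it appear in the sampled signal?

66,200 Hz

Nyquist = 352,800/2 = 176,400 Hz; 992,200 Hz exceeds it.
Alias = |992,200 − 3×352,800| = |992,200 − 1,058,400| = 66,200 Hz.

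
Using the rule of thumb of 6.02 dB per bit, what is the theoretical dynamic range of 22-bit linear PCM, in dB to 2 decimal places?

132.44 dB

22 × 6.02 = 132.44 dB.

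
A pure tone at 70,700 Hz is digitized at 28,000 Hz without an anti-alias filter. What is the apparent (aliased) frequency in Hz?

13,300 Hz

Nyquist = 28,000/2 = 14,000 Hz; 70,700 Hz exceeds it.
Alias = |70,700 − 3×28,000| = |70,700 − 84,000| = 13,300 Hz.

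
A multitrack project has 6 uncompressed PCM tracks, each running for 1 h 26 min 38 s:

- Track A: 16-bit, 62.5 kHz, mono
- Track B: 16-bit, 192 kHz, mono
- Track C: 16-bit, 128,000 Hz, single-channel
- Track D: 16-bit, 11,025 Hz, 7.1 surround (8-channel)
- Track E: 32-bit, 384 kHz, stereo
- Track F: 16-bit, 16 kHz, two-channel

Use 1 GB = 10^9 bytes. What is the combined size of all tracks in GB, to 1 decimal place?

21.2 GB

1 h 26 min 38 s = 5,198 s.
Track A: 62,500 × 5,198 × 2 × 1 = 649,750,000 bytes.
Track B: 192,000 × 5,198 × 2 × 1 = 1,996,032,000 bytes.
Track C: 128,000 × 5,198 × 2 × 1 = 1,330,688,000 bytes.
Track D: 11,025 × 5,198 × 2 × 8 = 916,927,200 bytes.
Track E: 384,000 × 5,198 × 4 × 2 = 15,968,256,000 bytes.
Track F: 16,000 × 5,198 × 2 × 2 = 332,672,000 bytes.
Total = 21,194,325,200 bytes = 21.2 GB.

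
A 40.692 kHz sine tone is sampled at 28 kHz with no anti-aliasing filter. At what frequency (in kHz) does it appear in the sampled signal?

Nyquist = 28,000/2 = 14,000 Hz; 40,692 Hz exceeds it.
Alias = |40,692 − 1×28,000| = |40,692 − 28,000| = 12,692 Hz = 12.692 kHz.

12.692 kHz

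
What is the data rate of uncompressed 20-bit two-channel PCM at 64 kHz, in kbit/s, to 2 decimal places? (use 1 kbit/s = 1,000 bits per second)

Bit rate = 64,000 × 20 × 2 = 2,560,000 bits/s.
= 2560.00 kbit/s.

2560.00 kbit/s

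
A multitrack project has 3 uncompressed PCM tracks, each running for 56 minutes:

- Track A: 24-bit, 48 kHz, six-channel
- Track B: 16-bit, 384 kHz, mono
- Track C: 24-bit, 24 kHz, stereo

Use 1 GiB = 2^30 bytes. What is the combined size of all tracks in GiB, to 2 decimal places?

56 minutes = 3,360 s.
Track A: 48,000 × 3,360 × 3 × 6 = 2,903,040,000 bytes.
Track B: 384,000 × 3,360 × 2 × 1 = 2,580,480,000 bytes.
Track C: 24,000 × 3,360 × 3 × 2 = 483,840,000 bytes.
Total = 5,967,360,000 bytes = 5.56 GiB.

5.56 GiB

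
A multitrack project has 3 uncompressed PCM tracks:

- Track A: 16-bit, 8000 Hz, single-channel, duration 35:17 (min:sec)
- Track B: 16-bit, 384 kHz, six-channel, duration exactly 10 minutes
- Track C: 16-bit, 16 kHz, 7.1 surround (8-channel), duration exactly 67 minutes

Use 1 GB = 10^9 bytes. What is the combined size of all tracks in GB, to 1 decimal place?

3.8 GB

Track A: 35:17 (min:sec) = 2,117 s; 8,000 × 2,117 × 2 × 1 = 33,872,000 bytes.
Track B: exactly 10 minutes = 600 s; 384,000 × 600 × 2 × 6 = 2,764,800,000 bytes.
Track C: exactly 67 minutes = 4,020 s; 16,000 × 4,020 × 2 × 8 = 1,029,120,000 bytes.
Total = 3,827,792,000 bytes = 3.8 GB.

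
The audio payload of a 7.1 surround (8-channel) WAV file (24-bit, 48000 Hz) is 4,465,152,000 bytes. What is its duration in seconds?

3,876 seconds

Byte rate = 48,000 × 3 × 8 = 1,152,000 bytes/s.
Duration = 4,465,152,000 / 1,152,000 = 3,876 s.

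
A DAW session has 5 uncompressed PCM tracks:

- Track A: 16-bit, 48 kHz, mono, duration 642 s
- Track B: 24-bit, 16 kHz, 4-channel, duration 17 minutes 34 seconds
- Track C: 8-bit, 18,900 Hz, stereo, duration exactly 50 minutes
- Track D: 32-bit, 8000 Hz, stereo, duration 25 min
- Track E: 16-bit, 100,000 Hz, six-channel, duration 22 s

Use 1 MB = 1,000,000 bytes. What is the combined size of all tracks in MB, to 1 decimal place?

Track A: 48,000 × 642 × 2 × 1 = 61,632,000 bytes.
Track B: 17 minutes 34 seconds = 1,054 s; 16,000 × 1,054 × 3 × 4 = 202,368,000 bytes.
Track C: exactly 50 minutes = 3,000 s; 18,900 × 3,000 × 1 × 2 = 113,400,000 bytes.
Track D: 25 min = 1,500 s; 8,000 × 1,500 × 4 × 2 = 96,000,000 bytes.
Track E: 100,000 × 22 × 2 × 6 = 26,400,000 bytes.
Total = 499,800,000 bytes = 499.8 MB.

499.8 MB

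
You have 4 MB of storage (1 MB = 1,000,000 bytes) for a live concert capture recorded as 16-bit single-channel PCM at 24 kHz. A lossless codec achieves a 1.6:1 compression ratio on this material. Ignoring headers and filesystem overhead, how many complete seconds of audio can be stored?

Uncompressed byte rate = 24,000 × 2 × 1 = 48,000 bytes/s.
After 1.6:1 compression, effective rate ≈ 30000 bytes/s.
Capacity = 4 × 1,000,000 = 4,000,000 bytes.
4,000,000 / effective rate ≈ 133.33 s → 133 seconds.

133 seconds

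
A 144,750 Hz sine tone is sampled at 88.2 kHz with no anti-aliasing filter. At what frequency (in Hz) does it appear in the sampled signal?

31,650 Hz

Nyquist = 88,200/2 = 44,100 Hz; 144,750 Hz exceeds it.
Alias = |144,750 − 2×88,200| = |144,750 − 176,400| = 31,650 Hz.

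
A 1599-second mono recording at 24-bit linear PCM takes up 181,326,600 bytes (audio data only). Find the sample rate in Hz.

Bytes = sample_rate × seconds × bytes_per_sample × channels.
sample_rate = 181,326,600 / (1,599 × 3 × 1) = 181,326,600 / 4,797 = 37,800 Hz.

37,800 Hz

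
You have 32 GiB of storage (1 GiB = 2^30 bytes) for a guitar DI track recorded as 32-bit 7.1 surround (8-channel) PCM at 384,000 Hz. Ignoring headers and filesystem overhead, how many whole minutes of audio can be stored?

Uncompressed byte rate = 384,000 × 4 × 8 = 12,288,000 bytes/s.
Capacity = 32 × 1,073,741,824 = 34,359,738,368 bytes.
34,359,738,368 / 12,288,000 ≈ 2796.2 s → 46 minutes.

46 minutes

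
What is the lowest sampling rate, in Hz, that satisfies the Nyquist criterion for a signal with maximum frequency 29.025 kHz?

58,050 Hz

Minimum sample rate = 2 × 29,025 Hz = 58,050 Hz.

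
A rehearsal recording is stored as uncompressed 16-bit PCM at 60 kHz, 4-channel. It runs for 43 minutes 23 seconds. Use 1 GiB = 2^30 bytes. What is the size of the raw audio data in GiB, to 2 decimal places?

1.16 GiB

Duration = 43 minutes 23 seconds = 2,603 s.
Bytes = 60,000 samples/s × 2,603 s × 2 bytes/sample × 4 ch = 1,249,440,000 bytes.
1,249,440,000 / 1,073,741,824 = 1.16 GiB.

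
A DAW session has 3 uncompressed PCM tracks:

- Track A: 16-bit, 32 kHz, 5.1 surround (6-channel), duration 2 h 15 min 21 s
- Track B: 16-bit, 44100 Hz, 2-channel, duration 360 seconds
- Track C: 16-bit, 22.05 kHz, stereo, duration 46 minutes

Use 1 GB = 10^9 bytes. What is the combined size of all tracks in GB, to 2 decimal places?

Track A: 2 h 15 min 21 s = 8,121 s; 32,000 × 8,121 × 2 × 6 = 3,118,464,000 bytes.
Track B: 44,100 × 360 × 2 × 2 = 63,504,000 bytes.
Track C: 46 minutes = 2,760 s; 22,050 × 2,760 × 2 × 2 = 243,432,000 bytes.
Total = 3,425,400,000 bytes = 3.43 GB.

3.43 GB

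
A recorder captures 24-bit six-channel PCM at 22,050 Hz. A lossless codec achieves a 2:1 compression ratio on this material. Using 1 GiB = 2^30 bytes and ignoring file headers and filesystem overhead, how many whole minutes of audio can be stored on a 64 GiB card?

Uncompressed byte rate = 22,050 × 3 × 6 = 396,900 bytes/s.
After 2:1 compression, effective rate ≈ 198450 bytes/s.
Capacity = 64 × 1,073,741,824 = 68,719,476,736 bytes.
68,719,476,736 / effective rate ≈ 346281.06 s → 5,771 minutes.

5,771 minutes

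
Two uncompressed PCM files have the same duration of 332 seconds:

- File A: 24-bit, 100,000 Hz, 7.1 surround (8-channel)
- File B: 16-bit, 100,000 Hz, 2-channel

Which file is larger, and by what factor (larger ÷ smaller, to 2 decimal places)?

File A: 100,000 × 3 × 8 = 2,400,000 bytes/s.
File B: 100,000 × 2 × 2 = 400,000 bytes/s.
File A is larger; ratio = 796,800,000 / 132,800,000 = 6.00.

File A, by a factor of 6.00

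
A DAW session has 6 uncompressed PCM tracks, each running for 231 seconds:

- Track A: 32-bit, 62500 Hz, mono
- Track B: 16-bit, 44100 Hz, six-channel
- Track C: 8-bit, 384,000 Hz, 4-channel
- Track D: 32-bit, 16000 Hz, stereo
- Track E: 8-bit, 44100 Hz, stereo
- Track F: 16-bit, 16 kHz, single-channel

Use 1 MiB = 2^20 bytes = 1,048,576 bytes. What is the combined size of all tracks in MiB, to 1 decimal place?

Track A: 62,500 × 231 × 4 × 1 = 57,750,000 bytes.
Track B: 44,100 × 231 × 2 × 6 = 122,245,200 bytes.
Track C: 384,000 × 231 × 1 × 4 = 354,816,000 bytes.
Track D: 16,000 × 231 × 4 × 2 = 29,568,000 bytes.
Track E: 44,100 × 231 × 1 × 2 = 20,374,200 bytes.
Track F: 16,000 × 231 × 2 × 1 = 7,392,000 bytes.
Total = 592,145,400 bytes = 564.7 MiB.

564.7 MiB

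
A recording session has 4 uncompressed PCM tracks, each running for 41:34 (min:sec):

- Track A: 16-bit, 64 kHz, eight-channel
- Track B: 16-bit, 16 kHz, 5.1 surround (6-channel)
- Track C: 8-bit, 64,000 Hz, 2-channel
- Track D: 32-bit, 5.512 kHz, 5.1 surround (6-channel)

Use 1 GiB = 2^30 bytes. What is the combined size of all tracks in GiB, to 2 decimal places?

41:34 (min:sec) = 2,494 s.
Track A: 64,000 × 2,494 × 2 × 8 = 2,553,856,000 bytes.
Track B: 16,000 × 2,494 × 2 × 6 = 478,848,000 bytes.
Track C: 64,000 × 2,494 × 1 × 2 = 319,232,000 bytes.
Track D: 5,512 × 2,494 × 4 × 6 = 329,926,272 bytes.
Total = 3,681,862,272 bytes = 3.43 GiB.

3.43 GiB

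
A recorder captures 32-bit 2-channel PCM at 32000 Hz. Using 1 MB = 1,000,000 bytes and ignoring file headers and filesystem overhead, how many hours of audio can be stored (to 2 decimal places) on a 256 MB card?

Uncompressed byte rate = 32,000 × 4 × 2 = 256,000 bytes/s.
Capacity = 256 × 1,000,000 = 256,000,000 bytes.
256,000,000 / 256,000 ≈ 1000 s → 0.28 hours.

0.28 hours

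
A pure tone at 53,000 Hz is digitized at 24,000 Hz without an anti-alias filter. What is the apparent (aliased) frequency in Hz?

5,000 Hz

Nyquist = 24,000/2 = 12,000 Hz; 53,000 Hz exceeds it.
Alias = |53,000 − 2×24,000| = |53,000 − 48,000| = 5,000 Hz.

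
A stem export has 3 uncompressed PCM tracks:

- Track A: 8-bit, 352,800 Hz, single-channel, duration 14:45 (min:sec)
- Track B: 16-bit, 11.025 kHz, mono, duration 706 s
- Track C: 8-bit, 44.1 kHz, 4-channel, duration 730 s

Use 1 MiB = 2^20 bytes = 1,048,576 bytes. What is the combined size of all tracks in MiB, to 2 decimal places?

435.42 MiB

Track A: 14:45 (min:sec) = 885 s; 352,800 × 885 × 1 × 1 = 312,228,000 bytes.
Track B: 11,025 × 706 × 2 × 1 = 15,567,300 bytes.
Track C: 44,100 × 730 × 1 × 4 = 128,772,000 bytes.
Total = 456,567,300 bytes = 435.42 MiB.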